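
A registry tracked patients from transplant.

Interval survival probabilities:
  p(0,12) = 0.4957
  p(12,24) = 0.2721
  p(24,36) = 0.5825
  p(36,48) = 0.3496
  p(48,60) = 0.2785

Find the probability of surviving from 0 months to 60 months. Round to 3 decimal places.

The overall survival probability is 0.4957 × 0.2721 × 0.5825 × 0.3496 × 0.2785.
= 0.007650.

0.008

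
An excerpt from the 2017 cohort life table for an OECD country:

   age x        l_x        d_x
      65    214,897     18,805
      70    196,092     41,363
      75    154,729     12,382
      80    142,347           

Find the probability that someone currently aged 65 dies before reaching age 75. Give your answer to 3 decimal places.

0.280

P(die before 75 | alive at 65) = 1 − l_75/l_65 = 1 − 154,729/214,897 = (60,168)/214,897 = 0.279985.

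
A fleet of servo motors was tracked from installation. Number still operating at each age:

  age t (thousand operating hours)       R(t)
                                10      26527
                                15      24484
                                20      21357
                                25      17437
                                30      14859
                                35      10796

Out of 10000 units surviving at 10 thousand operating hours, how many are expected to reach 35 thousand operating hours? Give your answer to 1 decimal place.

The relevant probability is 10796/26527 = 0.406982.
Expected number = 10000 × 0.406982 = 4069.8.

4069.8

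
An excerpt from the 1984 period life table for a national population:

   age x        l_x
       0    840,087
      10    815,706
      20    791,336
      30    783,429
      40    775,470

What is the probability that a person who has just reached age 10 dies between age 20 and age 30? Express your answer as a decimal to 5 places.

We want 10|10q10 = (l_20 − l_30)/l_10.
This is the probability of reaching 20 but not 30, conditional on being alive at 10: (l_20 − l_30) / l_10.
= (791,336 − 783,429) / 815,706 = 7,907 / 815,706 = 0.009693.

0.00969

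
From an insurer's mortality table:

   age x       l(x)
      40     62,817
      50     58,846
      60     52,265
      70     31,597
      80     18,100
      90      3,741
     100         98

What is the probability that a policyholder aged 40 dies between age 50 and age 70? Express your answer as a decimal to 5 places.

This is the probability of reaching 50 but not 70, conditional on being alive at 40: (l(50) − l(70)) / l(40).
= (58,846 − 31,597) / 62,817 = 27,249 / 62,817 = 0.433784.

0.43378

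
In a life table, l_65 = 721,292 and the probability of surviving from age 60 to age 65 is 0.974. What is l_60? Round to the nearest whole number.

l_60 = l_65 / p = 721,292 / 0.974 = 740546.

740546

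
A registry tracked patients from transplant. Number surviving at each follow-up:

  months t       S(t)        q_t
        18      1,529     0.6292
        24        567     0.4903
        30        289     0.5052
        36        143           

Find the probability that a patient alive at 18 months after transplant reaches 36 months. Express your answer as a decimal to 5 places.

The conditional survival probability is S(36)/S(18) = 143/1,529 = 0.093525.

0.09353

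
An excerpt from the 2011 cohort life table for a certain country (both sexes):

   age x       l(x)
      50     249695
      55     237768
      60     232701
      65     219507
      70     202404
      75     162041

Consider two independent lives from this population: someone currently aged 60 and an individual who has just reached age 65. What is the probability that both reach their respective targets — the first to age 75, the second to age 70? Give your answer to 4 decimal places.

0.6421

p₁ = l(75)/l(60) = 162041/232701 = 0.696349; p₂ = l(70)/l(65) = 202404/219507 = 0.922084.
P(both) = p₁ × p₂ = 0.696349 × 0.922084 = 0.642092.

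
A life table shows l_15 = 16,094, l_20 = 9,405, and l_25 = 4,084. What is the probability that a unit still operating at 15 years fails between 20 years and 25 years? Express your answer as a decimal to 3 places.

0.331

This is the probability of reaching 20 but not 25, conditional on being operational at 15: (l_20 − l_25) / l_15.
= (9,405 − 4,084) / 16,094 = 5,321 / 16,094 = 0.330620.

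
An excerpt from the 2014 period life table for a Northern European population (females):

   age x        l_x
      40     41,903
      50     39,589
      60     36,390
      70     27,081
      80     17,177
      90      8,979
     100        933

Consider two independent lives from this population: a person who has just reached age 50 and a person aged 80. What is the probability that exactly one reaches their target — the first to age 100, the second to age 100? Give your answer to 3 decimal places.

p₁ = l_100/l_50 = 933/39,589 = 0.023567; p₂ = l_100/l_80 = 933/17,177 = 0.054317.
P(exactly one) = p₁(1−p₂) + (1−p₁)p₂ = 0.022287 + 0.053037 = 0.075324.

0.075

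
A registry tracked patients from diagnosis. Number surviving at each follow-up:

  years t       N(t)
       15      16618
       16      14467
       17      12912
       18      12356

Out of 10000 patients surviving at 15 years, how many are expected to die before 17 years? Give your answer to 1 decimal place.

The relevant probability is 1 − 12912/16618 = 0.223011.
Expected number = 10000 × 0.223011 = 2230.1.

2230.1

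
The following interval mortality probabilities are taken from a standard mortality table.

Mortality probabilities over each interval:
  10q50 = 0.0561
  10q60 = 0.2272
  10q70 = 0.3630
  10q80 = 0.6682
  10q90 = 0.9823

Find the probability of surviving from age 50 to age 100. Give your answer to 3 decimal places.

Chaining the interval survival probabilities: (1 − 0.0561) × (1 − 0.2272) × (1 − 0.3630) × (1 − 0.6682) × (1 − 0.9823).
= 0.9439 × 0.7728 × 0.6370 × 0.3318 × 0.0177 = 0.002729.

0.003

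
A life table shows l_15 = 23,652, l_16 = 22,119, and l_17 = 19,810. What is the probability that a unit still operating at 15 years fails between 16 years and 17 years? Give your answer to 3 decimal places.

This is the probability of reaching 16 but not 17, conditional on being operational at 15: (l_16 − l_17) / l_15.
= (22,119 − 19,810) / 23,652 = 2,309 / 23,652 = 0.097624.

0.098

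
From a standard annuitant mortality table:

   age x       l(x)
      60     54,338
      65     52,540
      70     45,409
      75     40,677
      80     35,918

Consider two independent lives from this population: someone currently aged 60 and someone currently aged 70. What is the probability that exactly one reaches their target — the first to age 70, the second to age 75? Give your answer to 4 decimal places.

p₁ = l(70)/l(60) = 45,409/54,338 = 0.835677; p₂ = l(75)/l(70) = 40,677/45,409 = 0.895792.
P(exactly one) = p₁(1−p₂) + (1−p₁)p₂ = 0.087084 + 0.147199 = 0.234283.

0.2343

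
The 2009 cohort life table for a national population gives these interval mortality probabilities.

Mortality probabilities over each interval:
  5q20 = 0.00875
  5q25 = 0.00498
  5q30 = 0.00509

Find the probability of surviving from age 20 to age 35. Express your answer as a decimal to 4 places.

The overall survival probability is (1 − 0.00875) × (1 − 0.00498) × (1 − 0.00509).
= 0.99125 × 0.99502 × 0.99491 = 0.981293.

0.9813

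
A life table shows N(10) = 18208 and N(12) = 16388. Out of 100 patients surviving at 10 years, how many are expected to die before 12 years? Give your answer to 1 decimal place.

The relevant probability is 1 − 16388/18208 = 0.099956.
Expected number = 100 × 0.099956 = 10.0.

10.0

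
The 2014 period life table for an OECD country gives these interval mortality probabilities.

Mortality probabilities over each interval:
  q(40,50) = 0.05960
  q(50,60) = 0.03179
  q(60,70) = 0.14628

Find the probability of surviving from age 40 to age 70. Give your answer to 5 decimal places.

Survival from 40 to 70 is the product of surviving each interval: (1 − 0.05960) × (1 − 0.03179) × (1 − 0.14628).
= 0.94040 × 0.96821 × 0.85372 = 0.777316.

0.77732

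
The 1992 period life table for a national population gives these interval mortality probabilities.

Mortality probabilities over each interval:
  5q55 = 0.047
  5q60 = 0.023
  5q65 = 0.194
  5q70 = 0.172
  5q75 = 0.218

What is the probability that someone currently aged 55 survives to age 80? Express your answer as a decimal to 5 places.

0.48591

Survival from 55 to 80 is the product of surviving each interval: (1 − 0.047) × (1 − 0.023) × (1 − 0.194) × (1 − 0.172) × (1 − 0.218).
= 0.953 × 0.977 × 0.806 × 0.828 × 0.782 = 0.485914.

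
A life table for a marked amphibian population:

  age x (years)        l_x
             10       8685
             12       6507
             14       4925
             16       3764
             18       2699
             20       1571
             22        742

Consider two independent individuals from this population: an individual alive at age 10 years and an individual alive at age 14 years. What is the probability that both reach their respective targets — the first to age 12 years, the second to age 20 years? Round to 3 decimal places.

0.239

p₁ = l_12/l_10 = 6507/8685 = 0.749223; p₂ = l_20/l_14 = 1571/4925 = 0.318985.
P(both) = p₁ × p₂ = 0.749223 × 0.318985 = 0.238991.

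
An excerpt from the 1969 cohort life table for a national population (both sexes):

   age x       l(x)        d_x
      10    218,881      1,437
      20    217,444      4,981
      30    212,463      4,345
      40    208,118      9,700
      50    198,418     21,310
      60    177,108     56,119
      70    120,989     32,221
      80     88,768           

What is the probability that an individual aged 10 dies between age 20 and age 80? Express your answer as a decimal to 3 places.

This is the probability of reaching 20 but not 80, conditional on being alive at 10: (l(20) − l(80)) / l(10).
= (217,444 − 88,768) / 218,881 = 128,676 / 218,881 = 0.587881.

0.588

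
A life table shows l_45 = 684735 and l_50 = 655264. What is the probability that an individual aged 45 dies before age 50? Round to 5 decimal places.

0.04304

P(die before 50 | alive at 45) = 1 − l_50/l_45 = 1 − 655264/684735 = (29471)/684735 = 0.043040.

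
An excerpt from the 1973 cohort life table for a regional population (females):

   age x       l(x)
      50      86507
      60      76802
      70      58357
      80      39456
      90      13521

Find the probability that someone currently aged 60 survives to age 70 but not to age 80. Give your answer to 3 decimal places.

0.246

This is the probability of reaching 70 but not 80, conditional on being alive at 60: (l(70) − l(80)) / l(60).
= (58357 − 39456) / 76802 = 18901 / 76802 = 0.246100.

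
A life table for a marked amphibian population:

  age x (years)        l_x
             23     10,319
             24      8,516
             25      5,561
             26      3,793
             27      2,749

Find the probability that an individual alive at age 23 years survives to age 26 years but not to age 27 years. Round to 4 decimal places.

This is the probability of reaching 26 but not 27, conditional on being alive at 23: (l_26 − l_27) / l_23.
= (3,793 − 2,749) / 10,319 = 1,044 / 10,319 = 0.101173.

0.1012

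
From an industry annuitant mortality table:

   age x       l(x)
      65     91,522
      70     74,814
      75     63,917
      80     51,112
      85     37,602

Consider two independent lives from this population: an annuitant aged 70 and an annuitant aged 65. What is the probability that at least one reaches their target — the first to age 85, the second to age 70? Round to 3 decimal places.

0.909

p₁ = l(85)/l(70) = 37,602/74,814 = 0.502606; p₂ = l(70)/l(65) = 74,814/91,522 = 0.817443.
P(at least one) = 1 − (1−p₁)(1−p₂) = 1 − 0.497394 × 0.182557 = 0.909197.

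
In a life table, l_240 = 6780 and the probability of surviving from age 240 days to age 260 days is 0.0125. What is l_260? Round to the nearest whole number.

85

l_260 = l_240 × p = 6780 × 0.0125 = 85.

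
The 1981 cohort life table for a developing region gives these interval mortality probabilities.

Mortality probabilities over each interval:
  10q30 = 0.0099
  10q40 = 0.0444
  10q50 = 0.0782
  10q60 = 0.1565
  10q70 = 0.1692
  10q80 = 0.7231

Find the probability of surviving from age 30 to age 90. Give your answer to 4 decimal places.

60p30 = (1 − 0.0099) × (1 − 0.0444) × (1 − 0.0782) × (1 − 0.1565) × (1 − 0.1692) × (1 − 0.7231).
= 0.9901 × 0.9556 × 0.9218 × 0.8435 × 0.8308 × 0.2769 = 0.169237.

0.1692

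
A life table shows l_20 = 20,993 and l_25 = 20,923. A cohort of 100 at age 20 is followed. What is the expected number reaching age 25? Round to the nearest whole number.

100

The relevant probability is 20,923/20,993 = 0.996666.
Expected number = 100 × 0.996666 = 100.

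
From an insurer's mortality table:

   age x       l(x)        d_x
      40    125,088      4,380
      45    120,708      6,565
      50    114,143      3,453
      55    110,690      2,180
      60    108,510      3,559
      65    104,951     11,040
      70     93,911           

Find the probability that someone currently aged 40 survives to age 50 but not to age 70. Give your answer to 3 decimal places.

0.162

This is the probability of reaching 50 but not 70, conditional on being alive at 40: (l(50) − l(70)) / l(40).
= (114,143 − 93,911) / 125,088 = 20,232 / 125,088 = 0.161742.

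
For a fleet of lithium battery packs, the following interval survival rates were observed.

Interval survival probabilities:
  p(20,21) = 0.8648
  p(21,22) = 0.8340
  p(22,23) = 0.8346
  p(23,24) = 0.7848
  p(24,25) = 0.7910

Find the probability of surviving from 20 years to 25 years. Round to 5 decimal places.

The overall survival probability is 0.8648 × 0.8340 × 0.8346 × 0.7848 × 0.7910.
= 0.373676.

0.37368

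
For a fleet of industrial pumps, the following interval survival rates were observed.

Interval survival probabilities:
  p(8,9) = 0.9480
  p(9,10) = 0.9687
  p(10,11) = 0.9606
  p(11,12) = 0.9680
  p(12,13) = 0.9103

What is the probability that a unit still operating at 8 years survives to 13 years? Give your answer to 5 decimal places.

0.77732

Chaining the interval survival probabilities: 0.9480 × 0.9687 × 0.9606 × 0.9680 × 0.9103.
= 0.777320.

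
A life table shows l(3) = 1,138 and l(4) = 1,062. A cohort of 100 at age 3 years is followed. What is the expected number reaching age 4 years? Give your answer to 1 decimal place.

93.3

The relevant probability is 1,062/1,138 = 0.933216.
Expected number = 100 × 0.933216 = 93.3.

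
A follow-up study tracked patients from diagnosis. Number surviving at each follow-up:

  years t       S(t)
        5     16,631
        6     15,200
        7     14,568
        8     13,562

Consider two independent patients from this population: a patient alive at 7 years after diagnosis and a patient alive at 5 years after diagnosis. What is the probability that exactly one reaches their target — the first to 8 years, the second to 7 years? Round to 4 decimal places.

0.1760

p₁ = S(8)/S(7) = 13,562/14,568 = 0.930945; p₂ = S(7)/S(5) = 14,568/16,631 = 0.875955.
P(exactly one) = p₁(1−p₂) + (1−p₁)p₂ = 0.115479 + 0.060489 = 0.175968.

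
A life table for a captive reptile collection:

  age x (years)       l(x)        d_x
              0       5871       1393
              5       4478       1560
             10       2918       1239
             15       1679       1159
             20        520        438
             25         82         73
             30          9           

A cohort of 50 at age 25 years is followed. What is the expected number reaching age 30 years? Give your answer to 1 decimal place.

5.5

The relevant probability is 9/82 = 0.109756.
Expected number = 50 × 0.109756 = 5.5.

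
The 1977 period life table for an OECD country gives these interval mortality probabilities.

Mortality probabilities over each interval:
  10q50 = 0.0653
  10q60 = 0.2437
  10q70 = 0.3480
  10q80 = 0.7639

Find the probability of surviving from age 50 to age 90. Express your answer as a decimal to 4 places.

Survival from 50 to 90 is the product of surviving each interval: (1 − 0.0653) × (1 − 0.2437) × (1 − 0.3480) × (1 − 0.7639).
= 0.9347 × 0.7563 × 0.6520 × 0.2361 = 0.108820.

0.1088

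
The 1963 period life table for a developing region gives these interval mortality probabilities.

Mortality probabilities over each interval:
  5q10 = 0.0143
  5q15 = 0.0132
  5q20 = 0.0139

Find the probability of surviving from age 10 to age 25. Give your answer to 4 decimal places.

0.9592

Chaining the interval survival probabilities: (1 − 0.0143) × (1 − 0.0132) × (1 − 0.0139).
= 0.9857 × 0.9868 × 0.9861 = 0.959168.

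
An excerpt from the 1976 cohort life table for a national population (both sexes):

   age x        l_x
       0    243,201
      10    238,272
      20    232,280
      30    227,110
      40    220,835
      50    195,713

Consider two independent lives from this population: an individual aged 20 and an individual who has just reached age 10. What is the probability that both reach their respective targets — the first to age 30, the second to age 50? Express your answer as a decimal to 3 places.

0.803

p₁ = l_30/l_20 = 227,110/232,280 = 0.977742; p₂ = l_50/l_10 = 195,713/238,272 = 0.821385.
P(both) = p₁ × p₂ = 0.977742 × 0.821385 = 0.803103.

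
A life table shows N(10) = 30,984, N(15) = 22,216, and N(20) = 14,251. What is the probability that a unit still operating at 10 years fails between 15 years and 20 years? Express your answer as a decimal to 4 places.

This is the probability of reaching 15 but not 20, conditional on being operational at 10: (N(15) − N(20)) / N(10).
= (22,216 − 14,251) / 30,984 = 7,965 / 30,984 = 0.257068.

0.2571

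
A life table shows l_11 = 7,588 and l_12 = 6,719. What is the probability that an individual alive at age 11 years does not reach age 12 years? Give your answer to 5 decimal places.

P(die before 12 | alive at 11) = 1 − l_12/l_11 = 1 − 6,719/7,588 = (869)/7,588 = 0.114523.

0.11452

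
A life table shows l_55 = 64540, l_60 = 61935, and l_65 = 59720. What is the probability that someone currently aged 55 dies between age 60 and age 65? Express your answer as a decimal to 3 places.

0.034

We want 5|5q55 = (l_60 − l_65)/l_55.
This is the probability of reaching 60 but not 65, conditional on being alive at 55: (l_60 − l_65) / l_55.
= (61935 − 59720) / 64540 = 2215 / 64540 = 0.034320.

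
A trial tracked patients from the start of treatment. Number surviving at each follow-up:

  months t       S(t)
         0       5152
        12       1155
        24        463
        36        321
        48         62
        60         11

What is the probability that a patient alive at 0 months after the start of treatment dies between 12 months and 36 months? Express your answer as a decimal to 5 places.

This is the probability of reaching 12 but not 36, conditional on being alive at 0: (S(12) − S(36)) / S(0).
= (1155 − 321) / 5152 = 834 / 5152 = 0.161879.

0.16188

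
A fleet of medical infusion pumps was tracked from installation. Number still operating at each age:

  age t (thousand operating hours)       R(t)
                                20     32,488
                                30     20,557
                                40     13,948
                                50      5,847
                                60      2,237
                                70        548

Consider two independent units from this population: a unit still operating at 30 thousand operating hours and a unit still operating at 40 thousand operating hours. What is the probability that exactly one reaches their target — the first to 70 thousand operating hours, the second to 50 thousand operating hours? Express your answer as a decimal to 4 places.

p₁ = R(70)/R(30) = 548/20,557 = 0.026658; p₂ = R(50)/R(40) = 5,847/13,948 = 0.419200.
P(exactly one) = p₁(1−p₂) + (1−p₁)p₂ = 0.015483 + 0.408025 = 0.423508.

0.4235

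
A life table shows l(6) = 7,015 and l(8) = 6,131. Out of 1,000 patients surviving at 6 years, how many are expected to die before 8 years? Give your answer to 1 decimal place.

The relevant probability is 1 − 6,131/7,015 = 0.126016.
Expected number = 1,000 × 0.126016 = 126.0.

126.0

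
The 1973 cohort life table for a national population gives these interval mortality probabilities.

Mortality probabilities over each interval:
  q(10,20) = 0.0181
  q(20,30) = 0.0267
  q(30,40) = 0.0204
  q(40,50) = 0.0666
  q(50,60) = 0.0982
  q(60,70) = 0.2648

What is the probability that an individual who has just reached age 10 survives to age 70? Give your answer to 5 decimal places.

P(survive 10→70) = (1 − 0.0181) × (1 − 0.0267) × (1 − 0.0204) × (1 − 0.0666) × (1 − 0.0982) × (1 − 0.2648).
= 0.9819 × 0.9733 × 0.9796 × 0.9334 × 0.9018 × 0.7352 = 0.579357.

0.57936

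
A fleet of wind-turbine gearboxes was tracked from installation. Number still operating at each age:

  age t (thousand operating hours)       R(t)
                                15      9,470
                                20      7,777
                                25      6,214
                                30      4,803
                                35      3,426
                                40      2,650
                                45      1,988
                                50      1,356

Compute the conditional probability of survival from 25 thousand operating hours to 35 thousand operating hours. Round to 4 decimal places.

0.5513

The conditional survival probability is R(35)/R(25) = 3,426/6,214 = 0.551336.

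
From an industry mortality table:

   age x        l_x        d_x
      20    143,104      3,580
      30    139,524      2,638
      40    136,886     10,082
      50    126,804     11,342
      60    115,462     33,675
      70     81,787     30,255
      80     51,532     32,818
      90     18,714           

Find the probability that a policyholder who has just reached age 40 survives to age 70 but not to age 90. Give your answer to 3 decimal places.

0.461

We want 30|20q40 = (l_70 − l_90)/l_40.
This is the probability of reaching 70 but not 90, conditional on being alive at 40: (l_70 − l_90) / l_40.
= (81,787 − 18,714) / 136,886 = 63,073 / 136,886 = 0.460770.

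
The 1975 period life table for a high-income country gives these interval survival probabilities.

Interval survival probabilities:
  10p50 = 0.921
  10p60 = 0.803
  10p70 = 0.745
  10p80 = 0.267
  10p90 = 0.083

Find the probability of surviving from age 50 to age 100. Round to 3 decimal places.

0.012

Survival from 50 to 100 is the product of surviving each interval: 0.921 × 0.803 × 0.745 × 0.267 × 0.083.
= 0.012210.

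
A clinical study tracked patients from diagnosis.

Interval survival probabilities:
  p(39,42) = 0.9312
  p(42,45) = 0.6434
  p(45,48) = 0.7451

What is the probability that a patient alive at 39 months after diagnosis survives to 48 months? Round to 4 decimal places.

0.4464

The overall survival probability is 0.9312 × 0.6434 × 0.7451.
= 0.446415.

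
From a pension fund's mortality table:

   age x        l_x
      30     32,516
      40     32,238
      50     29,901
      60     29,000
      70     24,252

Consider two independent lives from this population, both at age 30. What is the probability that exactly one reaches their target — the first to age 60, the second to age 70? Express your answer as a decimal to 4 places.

p₁ = l_60/l_30 = 29,000/32,516 = 0.891869; p₂ = l_70/l_30 = 24,252/32,516 = 0.745848.
P(exactly one) = p₁(1−p₂) + (1−p₁)p₂ = 0.226670 + 0.080649 = 0.307320.

0.3073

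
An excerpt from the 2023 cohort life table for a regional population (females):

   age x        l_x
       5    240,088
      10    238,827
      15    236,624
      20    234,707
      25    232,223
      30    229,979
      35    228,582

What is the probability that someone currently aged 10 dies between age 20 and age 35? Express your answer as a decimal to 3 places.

We want 10|15q10 = (l_20 − l_35)/l_10.
This is the probability of reaching 20 but not 35, conditional on being alive at 10: (l_20 − l_35) / l_10.
= (234,707 − 228,582) / 238,827 = 6,125 / 238,827 = 0.025646.

0.026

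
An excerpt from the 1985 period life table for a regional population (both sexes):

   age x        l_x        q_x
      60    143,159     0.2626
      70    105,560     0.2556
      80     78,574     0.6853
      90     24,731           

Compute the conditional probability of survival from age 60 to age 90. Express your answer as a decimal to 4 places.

0.1728

We want 30p60 = l_90/l_60.
The conditional survival probability is l_90/l_60 = 24,731/143,159 = 0.172752.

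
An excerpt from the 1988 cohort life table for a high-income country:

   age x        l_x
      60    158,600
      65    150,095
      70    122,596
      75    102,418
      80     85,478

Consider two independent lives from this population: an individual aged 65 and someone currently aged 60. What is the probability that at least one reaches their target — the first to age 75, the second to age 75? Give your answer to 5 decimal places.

p₁ = l_75/l_65 = 102,418/150,095 = 0.682355; p₂ = l_75/l_60 = 102,418/158,600 = 0.645763.
P(at least one) = 1 − (1−p₁)(1−p₂) = 1 − 0.317645 × 0.354237 = 0.887478.

0.88748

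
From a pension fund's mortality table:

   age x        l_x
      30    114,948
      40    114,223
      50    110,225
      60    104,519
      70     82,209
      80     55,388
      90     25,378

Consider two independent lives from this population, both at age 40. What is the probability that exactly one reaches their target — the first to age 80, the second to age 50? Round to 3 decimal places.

p₁ = l_80/l_40 = 55,388/114,223 = 0.484911; p₂ = l_50/l_40 = 110,225/114,223 = 0.964998.
P(exactly one) = p₁(1−p₂) + (1−p₁)p₂ = 0.016973 + 0.497060 = 0.514033.

0.514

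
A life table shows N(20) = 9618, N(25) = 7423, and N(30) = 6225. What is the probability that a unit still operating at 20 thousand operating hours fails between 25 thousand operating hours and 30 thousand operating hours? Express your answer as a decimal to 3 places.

0.125

This is the probability of reaching 25 but not 30, conditional on being operational at 20: (N(25) − N(30)) / N(20).
= (7423 − 6225) / 9618 = 1198 / 9618 = 0.124558.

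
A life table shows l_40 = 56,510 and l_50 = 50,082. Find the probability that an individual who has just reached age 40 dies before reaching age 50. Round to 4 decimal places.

0.1137

P(die before 50 | alive at 40) = 1 − l_50/l_40 = 1 − 50,082/56,510 = (6,428)/56,510 = 0.113750.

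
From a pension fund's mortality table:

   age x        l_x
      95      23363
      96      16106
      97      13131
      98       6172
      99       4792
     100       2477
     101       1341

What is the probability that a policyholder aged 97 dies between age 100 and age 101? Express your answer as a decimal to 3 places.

0.087

This is the probability of reaching 100 but not 101, conditional on being alive at 97: (l_100 − l_101) / l_97.
= (2477 − 1341) / 13131 = 1136 / 13131 = 0.086513.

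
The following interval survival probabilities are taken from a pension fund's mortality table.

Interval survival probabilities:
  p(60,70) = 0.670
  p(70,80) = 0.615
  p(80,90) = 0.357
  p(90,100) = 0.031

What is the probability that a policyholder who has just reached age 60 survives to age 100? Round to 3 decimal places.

0.005

The overall survival probability is 0.670 × 0.615 × 0.357 × 0.031.
= 0.004560.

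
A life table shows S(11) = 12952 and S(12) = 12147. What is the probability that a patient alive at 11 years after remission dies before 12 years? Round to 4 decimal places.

0.0622

P(die before 12 | alive at 11) = 1 − S(12)/S(11) = 1 − 12147/12952 = (805)/12952 = 0.062153.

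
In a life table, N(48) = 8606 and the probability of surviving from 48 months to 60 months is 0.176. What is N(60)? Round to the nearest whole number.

N(60) = N(48) × p = 8606 × 0.176 = 1515.

1515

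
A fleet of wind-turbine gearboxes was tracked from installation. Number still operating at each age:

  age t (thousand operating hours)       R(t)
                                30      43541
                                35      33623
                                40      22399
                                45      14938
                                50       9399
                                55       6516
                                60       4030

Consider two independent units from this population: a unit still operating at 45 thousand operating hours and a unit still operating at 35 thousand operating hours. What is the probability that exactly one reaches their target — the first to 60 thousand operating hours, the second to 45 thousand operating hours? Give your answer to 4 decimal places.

p₁ = R(60)/R(45) = 4030/14938 = 0.269782; p₂ = R(45)/R(35) = 14938/33623 = 0.444279.
P(exactly one) = p₁(1−p₂) + (1−p₁)p₂ = 0.149924 + 0.324421 = 0.474344.

0.4743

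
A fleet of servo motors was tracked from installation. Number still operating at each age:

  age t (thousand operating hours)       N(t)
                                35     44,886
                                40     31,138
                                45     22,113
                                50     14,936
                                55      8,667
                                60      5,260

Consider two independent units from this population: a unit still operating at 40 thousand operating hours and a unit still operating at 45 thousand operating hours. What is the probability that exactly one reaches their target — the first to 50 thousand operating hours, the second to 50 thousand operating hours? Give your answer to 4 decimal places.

p₁ = N(50)/N(40) = 14,936/31,138 = 0.479671; p₂ = N(50)/N(45) = 14,936/22,113 = 0.675440.
P(exactly one) = p₁(1−p₂) + (1−p₁)p₂ = 0.155682 + 0.351451 = 0.507133.

0.5071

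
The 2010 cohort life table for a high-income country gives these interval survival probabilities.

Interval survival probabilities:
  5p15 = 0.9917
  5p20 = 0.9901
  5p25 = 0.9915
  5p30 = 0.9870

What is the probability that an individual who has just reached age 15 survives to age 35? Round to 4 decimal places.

The overall survival probability is 0.9917 × 0.9901 × 0.9915 × 0.9870.
= 0.960880.

0.9609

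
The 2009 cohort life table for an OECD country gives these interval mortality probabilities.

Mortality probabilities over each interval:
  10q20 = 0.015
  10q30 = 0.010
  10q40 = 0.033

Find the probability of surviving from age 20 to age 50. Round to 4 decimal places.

Chaining the interval survival probabilities: (1 − 0.015) × (1 − 0.010) × (1 − 0.033).
= 0.985 × 0.990 × 0.967 = 0.942970.

0.9430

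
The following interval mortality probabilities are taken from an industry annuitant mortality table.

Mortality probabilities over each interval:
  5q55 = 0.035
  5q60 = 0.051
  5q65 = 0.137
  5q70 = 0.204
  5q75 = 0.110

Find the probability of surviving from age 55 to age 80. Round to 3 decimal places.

0.560

25p55 = (1 − 0.035) × (1 − 0.051) × (1 − 0.137) × (1 − 0.204) × (1 − 0.110).
= 0.965 × 0.949 × 0.863 × 0.796 × 0.890 = 0.559896.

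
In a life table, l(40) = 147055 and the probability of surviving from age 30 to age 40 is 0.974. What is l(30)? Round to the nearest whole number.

l(30) = l(40) / p = 147055 / 0.974 = 150980.

150980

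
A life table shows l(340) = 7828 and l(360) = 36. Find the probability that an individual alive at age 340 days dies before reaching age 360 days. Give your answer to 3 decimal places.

P(die before 360 | alive at 340) = 1 − l(360)/l(340) = 1 − 36/7828 = (7792)/7828 = 0.995401.

0.995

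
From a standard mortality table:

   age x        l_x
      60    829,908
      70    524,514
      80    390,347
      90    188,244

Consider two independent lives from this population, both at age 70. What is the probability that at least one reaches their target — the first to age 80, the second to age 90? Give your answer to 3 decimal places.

p₁ = l_80/l_70 = 390,347/524,514 = 0.744207; p₂ = l_90/l_70 = 188,244/524,514 = 0.358892.
P(at least one) = 1 − (1−p₁)(1−p₂) = 1 − 0.255793 × 0.641108 = 0.836009.

0.836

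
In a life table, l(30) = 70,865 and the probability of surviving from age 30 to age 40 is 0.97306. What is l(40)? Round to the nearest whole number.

l(40) = l(30) × p = 70,865 × 0.97306 = 68956.

68956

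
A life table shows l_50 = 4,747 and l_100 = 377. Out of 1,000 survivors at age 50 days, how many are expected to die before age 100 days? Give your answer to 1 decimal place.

920.6

The relevant probability is 1 − 377/4,747 = 0.920581.
Expected number = 1,000 × 0.920581 = 920.6.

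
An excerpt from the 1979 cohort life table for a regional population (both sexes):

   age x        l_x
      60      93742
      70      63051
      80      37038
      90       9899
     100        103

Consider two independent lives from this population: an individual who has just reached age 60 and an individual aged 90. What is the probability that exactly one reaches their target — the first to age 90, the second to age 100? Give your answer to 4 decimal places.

p₁ = l_90/l_60 = 9899/93742 = 0.105598; p₂ = l_100/l_90 = 103/9899 = 0.010405.
P(exactly one) = p₁(1−p₂) + (1−p₁)p₂ = 0.104499 + 0.009306 = 0.113806.

0.1138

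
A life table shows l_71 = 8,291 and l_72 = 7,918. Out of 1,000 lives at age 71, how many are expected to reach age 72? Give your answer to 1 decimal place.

The relevant probability is 7,918/8,291 = 0.955011.
Expected number = 1,000 × 0.955011 = 955.0.

955.0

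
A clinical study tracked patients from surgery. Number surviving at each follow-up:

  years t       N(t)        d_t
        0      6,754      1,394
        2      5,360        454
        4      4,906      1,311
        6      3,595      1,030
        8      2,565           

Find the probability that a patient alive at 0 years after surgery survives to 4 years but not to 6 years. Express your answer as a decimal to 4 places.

This is the probability of reaching 4 but not 6, conditional on being alive at 0: (N(4) − N(6)) / N(0).
= (4,906 − 3,595) / 6,754 = 1,311 / 6,754 = 0.194107.

0.1941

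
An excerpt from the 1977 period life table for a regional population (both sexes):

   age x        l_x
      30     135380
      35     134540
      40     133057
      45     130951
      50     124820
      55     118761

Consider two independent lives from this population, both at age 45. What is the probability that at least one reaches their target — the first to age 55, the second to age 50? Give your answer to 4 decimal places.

p₁ = l_55/l_45 = 118761/130951 = 0.906912; p₂ = l_50/l_45 = 124820/130951 = 0.953181.
P(at least one) = 1 − (1−p₁)(1−p₂) = 1 − 0.093088 × 0.046819 = 0.995642.

0.9956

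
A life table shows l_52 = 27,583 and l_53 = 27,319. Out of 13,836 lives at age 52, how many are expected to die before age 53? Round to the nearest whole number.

The relevant probability is 1 − 27,319/27,583 = 0.009571.
Expected number = 13,836 × 0.009571 = 132.

132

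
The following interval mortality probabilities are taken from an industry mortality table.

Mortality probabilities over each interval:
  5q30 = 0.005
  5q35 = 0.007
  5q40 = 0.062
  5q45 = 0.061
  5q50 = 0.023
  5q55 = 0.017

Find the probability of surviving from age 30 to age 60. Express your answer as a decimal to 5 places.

30p30 = (1 − 0.005) × (1 − 0.007) × (1 − 0.062) × (1 − 0.061) × (1 − 0.023) × (1 − 0.017).
= 0.995 × 0.993 × 0.938 × 0.939 × 0.977 × 0.983 = 0.835774.

0.83577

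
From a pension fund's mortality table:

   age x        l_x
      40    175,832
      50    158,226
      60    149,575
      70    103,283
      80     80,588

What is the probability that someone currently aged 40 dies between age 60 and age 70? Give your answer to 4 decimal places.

0.2633

We want 20|10q40 = (l_60 − l_70)/l_40.
This is the probability of reaching 60 but not 70, conditional on being alive at 40: (l_60 − l_70) / l_40.
= (149,575 − 103,283) / 175,832 = 46,292 / 175,832 = 0.263274.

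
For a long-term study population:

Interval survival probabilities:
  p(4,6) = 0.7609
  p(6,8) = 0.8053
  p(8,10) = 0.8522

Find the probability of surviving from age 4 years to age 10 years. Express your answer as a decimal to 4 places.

The overall survival probability is 0.7609 × 0.8053 × 0.8522.
= 0.522188.

0.5222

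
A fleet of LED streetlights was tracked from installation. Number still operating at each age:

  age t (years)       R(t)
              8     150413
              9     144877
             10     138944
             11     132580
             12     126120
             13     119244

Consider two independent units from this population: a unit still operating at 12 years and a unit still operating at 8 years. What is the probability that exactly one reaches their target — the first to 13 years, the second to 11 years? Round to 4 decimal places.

p₁ = R(13)/R(12) = 119244/126120 = 0.945480; p₂ = R(11)/R(8) = 132580/150413 = 0.881440.
P(exactly one) = p₁(1−p₂) + (1−p₁)p₂ = 0.112096 + 0.048056 = 0.160152.

0.1602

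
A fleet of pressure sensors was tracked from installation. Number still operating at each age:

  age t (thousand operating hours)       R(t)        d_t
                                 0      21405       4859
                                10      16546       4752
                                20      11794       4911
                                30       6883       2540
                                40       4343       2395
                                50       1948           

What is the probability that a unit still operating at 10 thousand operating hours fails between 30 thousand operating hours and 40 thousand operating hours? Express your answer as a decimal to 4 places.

0.1535

This is the probability of reaching 30 but not 40, conditional on being operational at 10: (R(30) − R(40)) / R(10).
= (6883 − 4343) / 16546 = 2540 / 16546 = 0.153511.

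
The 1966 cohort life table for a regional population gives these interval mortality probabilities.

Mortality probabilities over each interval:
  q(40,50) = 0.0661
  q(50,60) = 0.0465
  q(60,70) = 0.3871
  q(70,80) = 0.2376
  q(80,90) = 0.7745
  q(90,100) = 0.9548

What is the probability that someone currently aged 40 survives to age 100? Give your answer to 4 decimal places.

The overall survival probability is (1 − 0.0661) × (1 − 0.0465) × (1 − 0.3871) × (1 − 0.2376) × (1 − 0.7745) × (1 − 0.9548).
= 0.9339 × 0.9535 × 0.6129 × 0.7624 × 0.2255 × 0.0452 = 0.004241.

0.0042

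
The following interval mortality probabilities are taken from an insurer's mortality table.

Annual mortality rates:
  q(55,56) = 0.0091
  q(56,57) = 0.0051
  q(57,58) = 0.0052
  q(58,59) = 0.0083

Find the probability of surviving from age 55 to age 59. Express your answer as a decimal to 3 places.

0.973

P(survive 55→59) = (1 − 0.0091) × (1 − 0.0051) × (1 − 0.0052) × (1 − 0.0083).
= 0.9909 × 0.9949 × 0.9948 × 0.9917 = 0.972580.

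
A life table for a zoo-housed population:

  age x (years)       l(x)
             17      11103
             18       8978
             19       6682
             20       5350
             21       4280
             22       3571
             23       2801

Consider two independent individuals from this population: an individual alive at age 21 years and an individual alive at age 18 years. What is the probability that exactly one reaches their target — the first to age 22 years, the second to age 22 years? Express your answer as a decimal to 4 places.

0.5684

p₁ = l(22)/l(21) = 3571/4280 = 0.834346; p₂ = l(22)/l(18) = 3571/8978 = 0.397750.
P(exactly one) = p₁(1−p₂) + (1−p₁)p₂ = 0.502485 + 0.065889 = 0.568374.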